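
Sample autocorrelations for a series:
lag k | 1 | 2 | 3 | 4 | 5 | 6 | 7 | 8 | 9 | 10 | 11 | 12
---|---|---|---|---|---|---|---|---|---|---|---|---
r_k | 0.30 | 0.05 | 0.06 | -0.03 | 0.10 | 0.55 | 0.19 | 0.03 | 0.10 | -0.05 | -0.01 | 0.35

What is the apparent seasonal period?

6

The largest autocorrelation is r_6 = 0.55, with a weaker echo at lag 12 (0.35); the remaining lags stay at or below 0.30. The elevated value at lag 1 (0.30), dropping to 0.05 at lag 2, reflects decaying short-term dependence rather than seasonality.
The dominant spike at lag 6 indicates a seasonal period of 6.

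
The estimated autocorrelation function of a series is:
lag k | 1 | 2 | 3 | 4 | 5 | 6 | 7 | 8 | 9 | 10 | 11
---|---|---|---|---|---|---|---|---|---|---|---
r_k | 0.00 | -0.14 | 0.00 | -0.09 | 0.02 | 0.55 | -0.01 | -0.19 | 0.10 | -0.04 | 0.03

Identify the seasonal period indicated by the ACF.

6

The largest autocorrelation is r_6 = 0.55; the remaining lags stay at or below 0.10.
The dominant spike at lag 6 indicates a seasonal period of 6.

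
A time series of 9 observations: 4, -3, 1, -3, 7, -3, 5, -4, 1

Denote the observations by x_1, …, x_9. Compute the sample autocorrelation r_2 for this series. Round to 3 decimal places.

Mean x̄ = (4 − 3 + 1 − 3 + 7 − 3 + 5 − 4 + 1)/9 = 0.5556
Σ(x_t−x̄)(x_{t+2}−x̄) = (1.5309) + (12.6420) + (2.8642) + (12.6420) + (28.6420) + (16.1975) + (1.9753) = 76.4938
Denominator Σ(x_t−x̄)² = 132.2222
r_2 = 76.4938 / 132.2222 = 0.579

0.579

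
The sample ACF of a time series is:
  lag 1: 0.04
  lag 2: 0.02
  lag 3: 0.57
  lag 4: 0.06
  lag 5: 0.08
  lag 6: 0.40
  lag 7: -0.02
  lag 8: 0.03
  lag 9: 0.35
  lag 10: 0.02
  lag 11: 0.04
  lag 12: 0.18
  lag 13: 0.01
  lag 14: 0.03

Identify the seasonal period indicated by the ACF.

The largest autocorrelation is r_3 = 0.57, with weaker echoes at lags 6 (0.40), 9 (0.35) and 12 (0.18); the remaining lags stay at or below 0.08.
The dominant spike at lag 3 indicates a seasonal period of 3.

3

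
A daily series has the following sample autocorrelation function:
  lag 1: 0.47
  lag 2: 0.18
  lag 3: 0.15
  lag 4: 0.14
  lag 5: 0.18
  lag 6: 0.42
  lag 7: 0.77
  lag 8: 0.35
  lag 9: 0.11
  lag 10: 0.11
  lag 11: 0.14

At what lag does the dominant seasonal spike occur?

7

The largest autocorrelation is r_7 = 0.77; the remaining lags stay at or below 0.47. The elevated value at lag 1 (0.47), dropping to 0.18 at lag 2, reflects decaying short-term dependence rather than seasonality.
The dominant spike at lag 7 indicates a seasonal period of 7.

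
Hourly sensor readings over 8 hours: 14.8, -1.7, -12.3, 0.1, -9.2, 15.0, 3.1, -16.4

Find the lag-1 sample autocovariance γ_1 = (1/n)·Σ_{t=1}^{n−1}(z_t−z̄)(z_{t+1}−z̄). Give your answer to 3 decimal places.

Mean z̄ = (14.8 − 1.7 − 12.3 + 0.1 − 9.2 + 15.0 + 3.1 − 16.4)/8 = -0.8250
Deviations: 15.6250, -0.8750, -11.4750, 0.9250, -8.3750, 15.8250, 3.9250, -15.5750
Σ_{t=1}^{7}(z_t−z̄)(z_{t+1}−z̄) = -153.5456
γ_1 = -153.5456 / 8 = -19.193

-19.193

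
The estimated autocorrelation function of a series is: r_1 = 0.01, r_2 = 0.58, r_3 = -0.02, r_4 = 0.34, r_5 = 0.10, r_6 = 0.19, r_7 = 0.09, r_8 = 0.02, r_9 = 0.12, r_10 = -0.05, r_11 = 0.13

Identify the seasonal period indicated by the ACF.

The largest autocorrelation is r_2 = 0.58, with weaker echoes at lags 4 (0.34) and 6 (0.19); the remaining lags stay at or below 0.13.
The dominant spike at lag 2 indicates a seasonal period of 2.

2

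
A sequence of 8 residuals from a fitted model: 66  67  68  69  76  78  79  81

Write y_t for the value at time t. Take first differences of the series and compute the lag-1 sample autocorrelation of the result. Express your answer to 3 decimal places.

First differences Δy: 1, 1, 1, 7, 2, 1, 2
Mean of differences = 2.1429
Numerator Σ(Δy_t−Δȳ)(Δy_{t+1}−Δȳ) = -3.3061
Denominator Σ(Δy_t−Δȳ)² = 28.8571
r_1(Δy) = -3.3061 / 28.8571 = -0.115

-0.115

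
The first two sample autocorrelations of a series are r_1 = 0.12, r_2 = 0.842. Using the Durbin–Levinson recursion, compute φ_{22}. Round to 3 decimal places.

φ_{22} = (r_2 − r_1²) / (1 − r_1²)
r_1² = (0.12)² = 0.0144
Numerator = 0.842 − 0.0144 = 0.8276; denominator = 1 − 0.0144 = 0.9856
φ_{22} = 0.8276 / 0.9856 = 0.840

0.840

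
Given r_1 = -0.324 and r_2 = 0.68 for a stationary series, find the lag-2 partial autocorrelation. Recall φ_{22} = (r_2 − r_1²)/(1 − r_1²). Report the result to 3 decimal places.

0.642

φ_{22} = (r_2 − r_1²) / (1 − r_1²)
r_1² = (-0.324)² = 0.104976
Numerator = 0.68 − 0.1050 = 0.5750; denominator = 1 − 0.1050 = 0.8950
φ_{22} = 0.5750 / 0.8950 = 0.642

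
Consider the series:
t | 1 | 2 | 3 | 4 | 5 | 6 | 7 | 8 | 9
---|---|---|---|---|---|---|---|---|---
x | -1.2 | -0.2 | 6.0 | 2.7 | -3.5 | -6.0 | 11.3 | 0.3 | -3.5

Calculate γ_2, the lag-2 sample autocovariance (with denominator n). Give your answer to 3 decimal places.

-14.843

Mean x̄ = (-1.2 − 0.2 + 6.0 + 2.7 − 3.5 − 6.0 + 11.3 + 0.3 − 3.5)/9 = 0.6556
Σ_{t=1}^{7}(x_t−x̄)(x_{t+2}−x̄) = -133.5828
γ_2 = -133.5828 / 9 = -14.843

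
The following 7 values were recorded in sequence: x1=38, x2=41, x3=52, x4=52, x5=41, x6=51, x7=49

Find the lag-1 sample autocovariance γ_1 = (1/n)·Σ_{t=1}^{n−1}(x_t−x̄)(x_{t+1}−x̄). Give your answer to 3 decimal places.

0.560

Mean x̄ = (38 + 41 + 52 + 52 + 41 + 51 + 49)/7 = 46.2857
Σ_{t=1}^{6}(x_t−x̄)(x_{t+1}−x̄) = 3.9184
γ_1 = 3.9184 / 7 = 0.560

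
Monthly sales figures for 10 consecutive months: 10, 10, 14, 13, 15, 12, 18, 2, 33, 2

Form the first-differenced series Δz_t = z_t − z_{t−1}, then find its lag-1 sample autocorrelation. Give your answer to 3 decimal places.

-0.699

First differences Δz: 0, 4, -1, 2, -3, 6, -16, 31, -31
Mean of differences = -0.8889
Numerator Σ(Δz_t−Δz̄)(Δz_{t+1}−Δz̄) = -1563.3457
Denominator Σ(Δz_t−Δz̄)² = 2236.8889
r_1(Δz) = -1563.3457 / 2236.8889 = -0.699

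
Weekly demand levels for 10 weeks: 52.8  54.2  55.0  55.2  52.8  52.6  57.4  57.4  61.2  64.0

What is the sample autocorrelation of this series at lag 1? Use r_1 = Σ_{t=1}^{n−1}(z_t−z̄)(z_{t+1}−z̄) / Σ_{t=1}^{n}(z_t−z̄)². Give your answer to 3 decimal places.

Mean z̄ = (52.8 + 54.2 + 55.0 + 55.2 + 52.8 + 52.6 + 57.4 + 57.4 + 61.2 + 64.0)/10 = 56.2600
Numerator Σ_{t=1}^{9}(z_t−z̄)(z_{t+1}−z̄) = 68.3844
Denominator Σ(z_t−z̄)² = 131.2040
r_1 = 68.3844 / 131.2040 = 0.521

0.521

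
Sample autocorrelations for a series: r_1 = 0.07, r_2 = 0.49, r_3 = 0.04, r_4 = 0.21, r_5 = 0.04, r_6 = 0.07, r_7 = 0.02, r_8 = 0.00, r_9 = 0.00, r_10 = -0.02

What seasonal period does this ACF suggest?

The largest autocorrelation is r_2 = 0.49, with a weaker echo at lag 4 (0.21); the remaining lags stay at or below 0.07.
The dominant spike at lag 2 indicates a seasonal period of 2.

2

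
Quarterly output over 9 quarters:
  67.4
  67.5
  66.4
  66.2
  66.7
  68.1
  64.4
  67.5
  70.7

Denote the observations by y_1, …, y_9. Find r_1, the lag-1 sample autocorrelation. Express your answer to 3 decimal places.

Mean ȳ = (67.4 + 67.5 + 66.4 + 66.2 + 66.7 + 68.1 + 64.4 + 67.5 + 70.7)/9 = 67.2111
Numerator Σ_{t=1}^{8}(y_t−ȳ)(y_{t+1}−ȳ) = -1.6001
Denominator Σ(y_t−ȳ)² = 23.0089
r_1 = -1.6001 / 23.0089 = -0.070

-0.070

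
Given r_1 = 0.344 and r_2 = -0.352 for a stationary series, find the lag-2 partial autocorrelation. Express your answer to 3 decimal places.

-0.533

φ_{22} = (r_2 − r_1²) / (1 − r_1²)
r_1² = (0.344)² = 0.118336
Numerator = -0.352 − 0.1183 = -0.4703; denominator = 1 − 0.1183 = 0.8817
φ_{22} = -0.4703 / 0.8817 = -0.533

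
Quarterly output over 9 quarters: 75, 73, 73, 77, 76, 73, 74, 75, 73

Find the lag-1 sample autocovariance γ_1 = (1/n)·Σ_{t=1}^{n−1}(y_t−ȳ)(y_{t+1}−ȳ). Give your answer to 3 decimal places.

-0.123

Mean ȳ = (75 + 73 + 73 + 77 + 76 + 73 + 74 + 75 + 73)/9 = 74.3333
Σ_{t=1}^{8}(y_t−ȳ)(y_{t+1}−ȳ) = -1.1111
γ_1 = -1.1111 / 9 = -0.123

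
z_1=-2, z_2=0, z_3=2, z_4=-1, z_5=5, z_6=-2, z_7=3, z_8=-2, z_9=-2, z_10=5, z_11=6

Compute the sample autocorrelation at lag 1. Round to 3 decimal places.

Mean z̄ = (-2 + 0 + 2 − 1 + 5 − 2 + 3 − 2 − 2 + 5 + 6)/11 = 1.0909
Numerator Σ_{t=1}^{10}(z_t−z̄)(z_{t+1}−z̄) = -14.9174
Denominator Σ(z_t−z̄)² = 102.9091
r_1 = -14.9174 / 102.9091 = -0.145

-0.145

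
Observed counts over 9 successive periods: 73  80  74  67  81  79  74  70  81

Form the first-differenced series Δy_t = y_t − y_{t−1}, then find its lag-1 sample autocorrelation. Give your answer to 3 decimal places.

-0.268

First differences Δy: 7, -6, -7, 14, -2, -5, -4, 11
Mean of differences = 1.0000
Numerator Σ(Δy_t−Δȳ)(Δy_{t+1}−Δȳ) = -131.0000
Denominator Σ(Δy_t−Δȳ)² = 488.0000
r_1(Δy) = -131.0000 / 488.0000 = -0.268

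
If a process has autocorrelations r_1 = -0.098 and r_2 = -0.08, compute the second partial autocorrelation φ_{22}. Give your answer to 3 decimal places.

φ_{22} = (r_2 − r_1²) / (1 − r_1²)
r_1² = (-0.098)² = 0.009604
Numerator = -0.08 − 0.0096 = -0.0896; denominator = 1 − 0.0096 = 0.9904
φ_{22} = -0.0896 / 0.9904 = -0.090

-0.090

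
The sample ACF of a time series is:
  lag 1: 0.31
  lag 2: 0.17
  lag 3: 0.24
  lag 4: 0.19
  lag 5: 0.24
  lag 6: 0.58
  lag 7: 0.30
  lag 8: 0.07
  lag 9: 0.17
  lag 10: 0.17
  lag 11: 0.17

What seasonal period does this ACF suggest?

6

The largest autocorrelation is r_6 = 0.58; the remaining lags stay at or below 0.31. The elevated value at lag 1 (0.31), dropping to 0.17 at lag 2, reflects decaying short-term dependence rather than seasonality.
The dominant spike at lag 6 indicates a seasonal period of 6.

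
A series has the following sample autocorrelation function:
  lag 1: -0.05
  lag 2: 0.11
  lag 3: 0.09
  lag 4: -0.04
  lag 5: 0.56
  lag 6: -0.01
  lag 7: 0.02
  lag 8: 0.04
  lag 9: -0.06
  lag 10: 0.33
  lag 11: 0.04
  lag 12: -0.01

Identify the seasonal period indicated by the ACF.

5

The largest autocorrelation is r_5 = 0.56, with a weaker echo at lag 10 (0.33); the remaining lags stay at or below 0.11.
The dominant spike at lag 5 indicates a seasonal period of 5.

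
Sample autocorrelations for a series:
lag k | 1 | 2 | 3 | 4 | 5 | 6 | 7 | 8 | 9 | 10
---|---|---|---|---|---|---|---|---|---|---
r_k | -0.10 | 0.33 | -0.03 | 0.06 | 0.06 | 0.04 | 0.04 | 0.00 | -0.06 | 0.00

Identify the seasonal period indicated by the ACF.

2

The largest autocorrelation is r_2 = 0.33; the remaining lags stay at or below 0.06.
The dominant spike at lag 2 indicates a seasonal period of 2.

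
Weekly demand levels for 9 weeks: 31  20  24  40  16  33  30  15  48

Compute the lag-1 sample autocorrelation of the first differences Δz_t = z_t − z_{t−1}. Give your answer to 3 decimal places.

First differences Δz: -11, 4, 16, -24, 17, -3, -15, 33
Mean of differences = 2.1250
Numerator Σ(Δz_t−Δz̄)(Δz_{t+1}−Δz̄) = -1266.8906
Denominator Σ(Δz_t−Δz̄)² = 2544.8750
r_1(Δz) = -1266.8906 / 2544.8750 = -0.498

-0.498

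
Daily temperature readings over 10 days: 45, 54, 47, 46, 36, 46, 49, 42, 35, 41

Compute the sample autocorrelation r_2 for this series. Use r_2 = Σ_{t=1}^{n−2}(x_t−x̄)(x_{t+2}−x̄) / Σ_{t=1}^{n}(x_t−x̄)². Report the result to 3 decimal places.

-0.267

Mean x̄ = (45 + 54 + 47 + 46 + 36 + 46 + 49 + 42 + 35 + 41)/10 = 44.1000
Numerator Σ_{t=1}^{8}(x_t−x̄)(x_{t+2}−x̄) = -80.2200
Denominator Σ(x_t−x̄)² = 300.9000
r_2 = -80.2200 / 300.9000 = -0.267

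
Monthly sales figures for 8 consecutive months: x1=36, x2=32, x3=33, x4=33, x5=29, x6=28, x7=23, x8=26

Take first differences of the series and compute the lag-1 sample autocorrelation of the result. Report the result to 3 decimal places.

-0.464

First differences Δx: -4, 1, 0, -4, -1, -5, 3
Mean of differences = -1.4286
Numerator Σ(Δx_t−Δx̄)(Δx_{t+1}−Δx̄) = -24.8980
Denominator Σ(Δx_t−Δx̄)² = 53.7143
r_1(Δx) = -24.8980 / 53.7143 = -0.464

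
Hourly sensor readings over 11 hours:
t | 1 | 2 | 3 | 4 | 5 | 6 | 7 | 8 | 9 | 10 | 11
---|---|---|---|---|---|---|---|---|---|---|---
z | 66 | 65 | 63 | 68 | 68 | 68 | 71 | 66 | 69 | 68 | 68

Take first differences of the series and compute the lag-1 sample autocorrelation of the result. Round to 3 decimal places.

-0.566

First differences Δz: -1, -2, 5, 0, 0, 3, -5, 3, -1, 0
Mean of differences = 0.2000
Numerator Σ(Δz_t−Δz̄)(Δz_{t+1}−Δz̄) = -41.6400
Denominator Σ(Δz_t−Δz̄)² = 73.6000
r_1(Δz) = -41.6400 / 73.6000 = -0.566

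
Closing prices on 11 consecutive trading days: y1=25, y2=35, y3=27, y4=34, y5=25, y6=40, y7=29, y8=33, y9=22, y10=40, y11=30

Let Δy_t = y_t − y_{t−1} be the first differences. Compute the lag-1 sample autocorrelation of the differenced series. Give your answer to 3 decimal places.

-0.807

First differences Δy: 10, -8, 7, -9, 15, -11, 4, -11, 18, -10
Mean of differences = 0.5000
Numerator Σ(Δy_t−Δȳ)(Δy_{t+1}−Δȳ) = -967.7500
Denominator Σ(Δy_t−Δȳ)² = 1198.5000
r_1(Δy) = -967.7500 / 1198.5000 = -0.807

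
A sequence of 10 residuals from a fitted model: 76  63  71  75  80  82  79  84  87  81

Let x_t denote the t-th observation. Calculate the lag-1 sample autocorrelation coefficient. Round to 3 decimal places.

0.573

Mean x̄ = (76 + 63 + 71 + 75 + 80 + 82 + 79 + 84 + 87 + 81)/10 = 77.8000
Numerator Σ_{t=1}^{9}(x_t−x̄)(x_{t+1}−x̄) = 248.3600
Denominator Σ(x_t−x̄)² = 433.6000
r_1 = 248.3600 / 433.6000 = 0.573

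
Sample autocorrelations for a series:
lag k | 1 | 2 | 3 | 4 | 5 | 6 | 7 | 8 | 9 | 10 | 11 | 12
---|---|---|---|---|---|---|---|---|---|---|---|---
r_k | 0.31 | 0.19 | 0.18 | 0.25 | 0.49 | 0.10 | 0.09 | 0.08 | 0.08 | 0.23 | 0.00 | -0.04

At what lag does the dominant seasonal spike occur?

The largest autocorrelation is r_5 = 0.49; the remaining lags stay at or below 0.31. The elevated value at lag 1 (0.31), dropping to 0.19 at lag 2, reflects decaying short-term dependence rather than seasonality.
The dominant spike at lag 5 indicates a seasonal period of 5.

5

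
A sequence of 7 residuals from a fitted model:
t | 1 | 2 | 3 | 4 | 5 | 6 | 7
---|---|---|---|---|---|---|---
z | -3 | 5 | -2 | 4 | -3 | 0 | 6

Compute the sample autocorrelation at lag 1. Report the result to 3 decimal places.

Mean z̄ = (-3 + 5 − 2 + 4 − 3 + 0 + 6)/7 = 1.0000
Deviations from mean: -4.0000, 4.0000, -3.0000, 3.0000, -4.0000, -1.0000, 5.0000
Numerator Σ_{t=1}^{6}(z_t−z̄)(z_{t+1}−z̄) = -50.0000
Denominator Σ(z_t−z̄)² = 92.0000
r_1 = -50.0000 / 92.0000 = -0.543

-0.543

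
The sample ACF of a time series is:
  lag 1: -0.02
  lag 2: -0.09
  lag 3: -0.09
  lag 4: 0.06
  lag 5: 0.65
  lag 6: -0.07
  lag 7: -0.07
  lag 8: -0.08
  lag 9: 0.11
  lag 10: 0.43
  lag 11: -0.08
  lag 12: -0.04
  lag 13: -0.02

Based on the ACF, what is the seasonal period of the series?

5

The largest autocorrelation is r_5 = 0.65, with a weaker echo at lag 10 (0.43); the remaining lags stay at or below 0.11.
The dominant spike at lag 5 indicates a seasonal period of 5.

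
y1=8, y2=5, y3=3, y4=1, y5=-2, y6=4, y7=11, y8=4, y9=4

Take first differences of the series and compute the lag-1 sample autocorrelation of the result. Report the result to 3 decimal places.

First differences Δy: -3, -2, -2, -3, 6, 7, -7, 0
Mean of differences = -0.5000
Numerator Σ(Δy_t−Δȳ)(Δy_{t+1}−Δȳ) = -9.7500
Denominator Σ(Δy_t−Δȳ)² = 158.0000
r_1(Δy) = -9.7500 / 158.0000 = -0.062

-0.062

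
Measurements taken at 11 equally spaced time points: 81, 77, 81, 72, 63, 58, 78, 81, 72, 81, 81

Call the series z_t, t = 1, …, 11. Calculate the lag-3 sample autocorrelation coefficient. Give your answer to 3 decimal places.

Mean z̄ = (81 + 77 + 81 + 72 + 63 + 58 + 78 + 81 + 72 + 81 + 81)/11 = 75.0000
Numerator Σ_{t=1}^{8}(z_t−z̄)(z_{t+3}−z̄) = -120.0000
Denominator Σ(z_t−z̄)² = 644.0000
r_3 = -120.0000 / 644.0000 = -0.186

-0.186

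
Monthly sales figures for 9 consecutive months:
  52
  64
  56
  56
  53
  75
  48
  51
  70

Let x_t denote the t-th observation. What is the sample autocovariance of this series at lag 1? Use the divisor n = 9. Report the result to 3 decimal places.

-33.568

Mean x̄ = (52 + 64 + 56 + 56 + 53 + 75 + 48 + 51 + 70)/9 = 58.3333
Σ_{t=1}^{8}(x_t−x̄)(x_{t+1}−x̄) = -302.1111
γ_1 = -302.1111 / 9 = -33.568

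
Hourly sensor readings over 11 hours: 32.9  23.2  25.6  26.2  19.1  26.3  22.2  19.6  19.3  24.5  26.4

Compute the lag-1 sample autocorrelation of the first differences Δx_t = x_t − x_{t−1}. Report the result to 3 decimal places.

First differences Δx: -9.7, 2.4, 0.6, -7.1, 7.2, -4.1, -2.6, -0.3, 5.2, 1.9
Mean of differences = -0.6500
Numerator Σ(Δx_t−Δx̄)(Δx_{t+1}−Δx̄) = -86.5575
Denominator Σ(Δx_t−Δx̄)² = 252.5450
r_1(Δx) = -86.5575 / 252.5450 = -0.343

-0.343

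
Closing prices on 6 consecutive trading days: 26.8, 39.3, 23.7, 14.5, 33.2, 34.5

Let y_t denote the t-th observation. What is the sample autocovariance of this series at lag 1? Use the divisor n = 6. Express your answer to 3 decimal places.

Mean ȳ = (26.8 + 39.3 + 23.7 + 14.5 + 33.2 + 34.5)/6 = 28.6667
Σ_{t=1}^{5}(y_t−ȳ)(y_{t+1}−ȳ) = -40.0778
γ_1 = -40.0778 / 6 = -6.680

-6.680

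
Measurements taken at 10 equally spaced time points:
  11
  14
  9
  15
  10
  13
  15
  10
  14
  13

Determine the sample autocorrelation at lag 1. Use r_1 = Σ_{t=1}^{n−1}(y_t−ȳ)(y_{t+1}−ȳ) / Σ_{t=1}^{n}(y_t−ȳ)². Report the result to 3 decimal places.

Mean ȳ = (11 + 14 + 9 + 15 + 10 + 13 + 15 + 10 + 14 + 13)/10 = 12.4000
Numerator Σ_{t=1}^{9}(y_t−ȳ)(y_{t+1}−ȳ) = -31.7600
Denominator Σ(y_t−ȳ)² = 44.4000
r_1 = -31.7600 / 44.4000 = -0.715

-0.715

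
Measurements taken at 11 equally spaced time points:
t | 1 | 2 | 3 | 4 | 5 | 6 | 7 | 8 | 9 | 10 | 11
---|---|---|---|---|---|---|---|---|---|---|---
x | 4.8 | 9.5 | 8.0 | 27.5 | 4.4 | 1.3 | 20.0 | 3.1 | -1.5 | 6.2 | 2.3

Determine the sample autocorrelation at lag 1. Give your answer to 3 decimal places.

Mean x̄ = (4.8 + 9.5 + 8.0 + 27.5 + 4.4 + 1.3 + 20.0 + 3.1 − 1.5 + 6.2 + 2.3)/11 = 7.7818
Numerator Σ_{t=1}^{10}(x_t−x̄)(x_{t+1}−x̄) = -114.7994
Denominator Σ(x_t−x̄)² = 744.0564
r_1 = -114.7994 / 744.0564 = -0.154

-0.154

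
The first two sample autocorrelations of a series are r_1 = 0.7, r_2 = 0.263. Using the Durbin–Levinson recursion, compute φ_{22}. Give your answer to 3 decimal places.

φ_{22} = (r_2 − r_1²) / (1 − r_1²)
r_1² = (0.7)² = 0.49
Numerator = 0.263 − 0.4900 = -0.2270; denominator = 1 − 0.4900 = 0.5100
φ_{22} = -0.2270 / 0.5100 = -0.445

-0.445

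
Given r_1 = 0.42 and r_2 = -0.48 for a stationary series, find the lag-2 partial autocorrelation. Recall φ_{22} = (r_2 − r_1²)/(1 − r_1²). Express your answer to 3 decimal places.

-0.797

φ_{22} = (r_2 − r_1²) / (1 − r_1²)
r_1² = (0.42)² = 0.1764
Numerator = -0.48 − 0.1764 = -0.6564; denominator = 1 − 0.1764 = 0.8236
φ_{22} = -0.6564 / 0.8236 = -0.797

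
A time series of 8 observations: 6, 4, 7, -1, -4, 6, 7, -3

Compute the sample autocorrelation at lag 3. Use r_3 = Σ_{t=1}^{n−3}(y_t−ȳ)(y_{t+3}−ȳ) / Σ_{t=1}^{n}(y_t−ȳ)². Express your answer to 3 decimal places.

0.106

Mean ȳ = (6 + 4 + 7 − 1 − 4 + 6 + 7 − 3)/8 = 2.7500
Deviations from mean: 3.2500, 1.2500, 4.2500, -3.7500, -6.7500, 3.2500, 4.2500, -5.7500
Numerator Σ_{t=1}^{5}(y_t−ȳ)(y_{t+3}−ȳ) = 16.0625
Denominator Σ(y_t−ȳ)² = 151.5000
r_3 = 16.0625 / 151.5000 = 0.106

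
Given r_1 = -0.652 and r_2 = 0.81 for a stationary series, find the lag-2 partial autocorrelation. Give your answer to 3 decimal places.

0.670

φ_{22} = (r_2 − r_1²) / (1 − r_1²)
r_1² = (-0.652)² = 0.425104
Numerator = 0.81 − 0.4251 = 0.3849; denominator = 1 − 0.4251 = 0.5749
φ_{22} = 0.3849 / 0.5749 = 0.670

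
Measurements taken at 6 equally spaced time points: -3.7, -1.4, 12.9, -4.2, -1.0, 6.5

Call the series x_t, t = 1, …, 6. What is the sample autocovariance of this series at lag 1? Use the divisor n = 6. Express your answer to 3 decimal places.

Mean x̄ = (-3.7 − 1.4 + 12.9 − 4.2 − 1.0 + 6.5)/6 = 1.5167
Σ_{t=1}^{5}(x_t−x̄)(x_{t+1}−x̄) = -81.2153
γ_1 = -81.2153 / 6 = -13.536

-13.536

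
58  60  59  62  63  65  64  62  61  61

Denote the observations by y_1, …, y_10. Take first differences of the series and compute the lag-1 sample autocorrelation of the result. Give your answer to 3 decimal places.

0.065

First differences Δy: 2, -1, 3, 1, 2, -1, -2, -1, 0
Mean of differences = 0.3333
Numerator Σ(Δy_t−Δȳ)(Δy_{t+1}−Δȳ) = 1.5556
Denominator Σ(Δy_t−Δȳ)² = 24.0000
r_1(Δy) = 1.5556 / 24.0000 = 0.065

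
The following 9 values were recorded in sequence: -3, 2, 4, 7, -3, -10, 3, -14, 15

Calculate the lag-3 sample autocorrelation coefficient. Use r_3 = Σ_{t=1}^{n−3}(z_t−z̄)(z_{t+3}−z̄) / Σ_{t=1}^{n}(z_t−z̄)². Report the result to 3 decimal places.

Mean z̄ = (-3 + 2 + 4 + 7 − 3 − 10 + 3 − 14 + 15)/9 = 0.1111
Σ(z_t−z̄)(z_{t+3}−z̄) = (-21.4321) + (-5.8765) + (-39.3210) + (19.9012) + (43.9012) + (-150.5432) = -153.3704
Denominator Σ(z_t−z̄)² = 616.8889
r_3 = -153.3704 / 616.8889 = -0.249

-0.249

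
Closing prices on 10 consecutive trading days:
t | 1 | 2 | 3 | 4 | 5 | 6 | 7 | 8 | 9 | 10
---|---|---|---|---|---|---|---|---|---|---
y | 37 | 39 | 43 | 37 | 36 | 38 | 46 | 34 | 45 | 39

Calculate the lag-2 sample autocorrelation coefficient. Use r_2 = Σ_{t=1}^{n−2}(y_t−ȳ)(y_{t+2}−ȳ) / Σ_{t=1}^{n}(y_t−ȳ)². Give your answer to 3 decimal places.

Mean ȳ = (37 + 39 + 43 + 37 + 36 + 38 + 46 + 34 + 45 + 39)/10 = 39.4000
Numerator Σ_{t=1}^{8}(y_t−ȳ)(y_{t+2}−ȳ) = 7.6800
Denominator Σ(y_t−ȳ)² = 142.4000
r_2 = 7.6800 / 142.4000 = 0.054

0.054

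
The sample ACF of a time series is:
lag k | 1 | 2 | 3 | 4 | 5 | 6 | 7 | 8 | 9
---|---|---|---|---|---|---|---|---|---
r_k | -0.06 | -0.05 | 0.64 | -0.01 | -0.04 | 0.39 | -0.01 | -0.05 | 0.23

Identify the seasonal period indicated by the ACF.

The largest autocorrelation is r_3 = 0.64, with weaker echoes at lags 6 (0.39) and 9 (0.23); the remaining lags stay at or below -0.01.
The dominant spike at lag 3 indicates a seasonal period of 3.

3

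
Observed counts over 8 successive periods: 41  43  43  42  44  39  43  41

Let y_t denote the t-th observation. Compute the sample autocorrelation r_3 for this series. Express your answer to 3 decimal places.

-0.167

Mean ȳ = (41 + 43 + 43 + 42 + 44 + 39 + 43 + 41)/8 = 42.0000
Deviations from mean: -1.0000, 1.0000, 1.0000, 0.0000, 2.0000, -3.0000, 1.0000, -1.0000
Σ(y_t−ȳ)(y_{t+3}−ȳ) = (0.0000) + (2.0000) + (-3.0000) + (0.0000) + (-2.0000) = -3.0000
Denominator Σ(y_t−ȳ)² = 18.0000
r_3 = -3.0000 / 18.0000 = -0.167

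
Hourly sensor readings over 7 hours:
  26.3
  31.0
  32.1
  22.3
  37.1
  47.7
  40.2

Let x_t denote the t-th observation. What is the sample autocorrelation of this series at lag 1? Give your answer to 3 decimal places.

Mean x̄ = (26.3 + 31.0 + 32.1 + 22.3 + 37.1 + 47.7 + 40.2)/7 = 33.8143
Deviations from mean: -7.5143, -2.8143, -1.7143, -11.5143, 3.2857, 13.8857, 6.3857
Numerator Σ_{t=1}^{6}(x_t−x̄)(x_{t+1}−x̄) = 142.1727
Denominator Σ(x_t−x̄)² = 444.2886
r_1 = 142.1727 / 444.2886 = 0.320

0.320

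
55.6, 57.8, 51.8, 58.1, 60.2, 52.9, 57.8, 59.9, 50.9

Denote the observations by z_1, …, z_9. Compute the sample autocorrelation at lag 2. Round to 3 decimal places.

-0.335

Mean z̄ = (55.6 + 57.8 + 51.8 + 58.1 + 60.2 + 52.9 + 57.8 + 59.9 + 50.9)/9 = 56.1111
Σ(z_t−z̄)(z_{t+2}−z̄) = (2.2035) + (3.3590) + (-17.6277) + (-6.3865) + (6.9057) + (-12.1665) + (-8.8010) = -32.5136
Denominator Σ(z_t−z̄)² = 97.0489
r_2 = -32.5136 / 97.0489 = -0.335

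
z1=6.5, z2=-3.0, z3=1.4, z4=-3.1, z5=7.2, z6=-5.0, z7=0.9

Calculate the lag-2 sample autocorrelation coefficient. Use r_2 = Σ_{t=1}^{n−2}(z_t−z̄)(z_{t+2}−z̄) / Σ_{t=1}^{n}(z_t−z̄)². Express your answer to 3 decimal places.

Mean z̄ = (6.5 − 3.0 + 1.4 − 3.1 + 7.2 − 5.0 + 0.9)/7 = 0.7000
Numerator Σ_{t=1}^{5}(z_t−z̄)(z_{t+2}−z̄) = 45.6300
Denominator Σ(z_t−z̄)² = 137.0400
r_2 = 45.6300 / 137.0400 = 0.333

0.333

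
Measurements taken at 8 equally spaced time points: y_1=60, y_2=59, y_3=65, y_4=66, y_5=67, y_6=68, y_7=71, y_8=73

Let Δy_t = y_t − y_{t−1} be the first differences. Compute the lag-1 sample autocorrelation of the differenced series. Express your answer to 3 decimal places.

-0.511

First differences Δy: -1, 6, 1, 1, 1, 3, 2
Mean of differences = 1.8571
Numerator Σ(Δy_t−Δȳ)(Δy_{t+1}−Δȳ) = -14.7347
Denominator Σ(Δy_t−Δȳ)² = 28.8571
r_1(Δy) = -14.7347 / 28.8571 = -0.511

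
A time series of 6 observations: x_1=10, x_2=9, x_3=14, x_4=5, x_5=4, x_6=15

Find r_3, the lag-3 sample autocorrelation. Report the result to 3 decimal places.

0.249

Mean x̄ = (10 + 9 + 14 + 5 + 4 + 15)/6 = 9.5000
Deviations from mean: 0.5000, -0.5000, 4.5000, -4.5000, -5.5000, 5.5000
Σ(x_t−x̄)(x_{t+3}−x̄) = (-2.2500) + (2.7500) + (24.7500) = 25.2500
Denominator Σ(x_t−x̄)² = 101.5000
r_3 = 25.2500 / 101.5000 = 0.249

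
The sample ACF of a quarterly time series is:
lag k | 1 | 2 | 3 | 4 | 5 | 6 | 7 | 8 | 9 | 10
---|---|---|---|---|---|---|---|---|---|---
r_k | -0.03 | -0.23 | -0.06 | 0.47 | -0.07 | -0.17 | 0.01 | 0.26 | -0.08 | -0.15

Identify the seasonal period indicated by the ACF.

4

The largest autocorrelation is r_4 = 0.47, with a weaker echo at lag 8 (0.26); the remaining lags stay at or below 0.01.
The dominant spike at lag 4 indicates a seasonal period of 4.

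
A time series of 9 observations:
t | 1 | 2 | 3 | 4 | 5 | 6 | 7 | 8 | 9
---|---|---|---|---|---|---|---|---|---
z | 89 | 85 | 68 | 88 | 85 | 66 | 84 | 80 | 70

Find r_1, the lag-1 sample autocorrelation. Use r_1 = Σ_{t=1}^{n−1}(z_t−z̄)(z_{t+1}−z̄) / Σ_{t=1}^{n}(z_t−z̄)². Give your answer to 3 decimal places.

-0.308

Mean z̄ = (89 + 85 + 68 + 88 + 85 + 66 + 84 + 80 + 70)/9 = 79.4444
Numerator Σ_{t=1}^{8}(z_t−z̄)(z_{t+1}−z̄) = -199.5309
Denominator Σ(z_t−z̄)² = 648.2222
r_1 = -199.5309 / 648.2222 = -0.308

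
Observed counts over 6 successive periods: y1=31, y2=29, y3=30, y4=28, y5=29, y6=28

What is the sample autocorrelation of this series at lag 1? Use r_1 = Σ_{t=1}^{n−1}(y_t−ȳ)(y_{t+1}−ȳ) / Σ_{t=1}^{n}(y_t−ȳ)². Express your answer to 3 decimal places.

Mean ȳ = (31 + 29 + 30 + 28 + 29 + 28)/6 = 29.1667
Numerator Σ_{t=1}^{5}(y_t−ȳ)(y_{t+1}−ȳ) = -1.0278
Denominator Σ(y_t−ȳ)² = 6.8333
r_1 = -1.0278 / 6.8333 = -0.150

-0.150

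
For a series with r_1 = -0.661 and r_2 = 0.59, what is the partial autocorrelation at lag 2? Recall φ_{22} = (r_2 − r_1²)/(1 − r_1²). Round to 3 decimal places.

φ_{22} = (r_2 − r_1²) / (1 − r_1²)
r_1² = (-0.661)² = 0.436921
Numerator = 0.59 − 0.4369 = 0.1531; denominator = 1 − 0.4369 = 0.5631
φ_{22} = 0.1531 / 0.5631 = 0.272

0.272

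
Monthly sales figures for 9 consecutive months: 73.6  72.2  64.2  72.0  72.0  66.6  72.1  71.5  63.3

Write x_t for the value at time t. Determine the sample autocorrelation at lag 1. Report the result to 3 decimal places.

-0.272

Mean x̄ = (73.6 + 72.2 + 64.2 + 72.0 + 72.0 + 66.6 + 72.1 + 71.5 + 63.3)/9 = 69.7222
Numerator Σ_{t=1}^{8}(x_t−x̄)(x_{t+1}−x̄) = -33.1905
Denominator Σ(x_t−x̄)² = 121.8556
r_1 = -33.1905 / 121.8556 = -0.272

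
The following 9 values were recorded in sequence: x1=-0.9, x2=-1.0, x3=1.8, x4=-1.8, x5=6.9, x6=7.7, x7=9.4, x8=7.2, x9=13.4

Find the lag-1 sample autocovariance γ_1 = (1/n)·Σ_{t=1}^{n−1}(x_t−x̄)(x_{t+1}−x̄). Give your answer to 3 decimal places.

Mean x̄ = (-0.9 − 1.0 + 1.8 − 1.8 + 6.9 + 7.7 + 9.4 + 7.2 + 13.4)/9 = 4.7444
Σ_{t=1}^{8}(x_t−x̄)(x_{t+1}−x̄) = 107.3180
γ_1 = 107.3180 / 9 = 11.924

11.924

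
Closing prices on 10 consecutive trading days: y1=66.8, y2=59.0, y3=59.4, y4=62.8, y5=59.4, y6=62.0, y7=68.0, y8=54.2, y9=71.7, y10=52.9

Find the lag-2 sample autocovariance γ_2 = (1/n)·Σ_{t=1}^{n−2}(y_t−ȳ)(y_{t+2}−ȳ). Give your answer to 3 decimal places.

Mean ȳ = (66.8 + 59.0 + 59.4 + 62.8 + 59.4 + 62.0 + 68.0 + 54.2 + 71.7 + 52.9)/10 = 61.6200
Σ_{t=1}^{8}(y_t−ȳ)(y_{t+2}−ȳ) = 102.8152
γ_2 = 102.8152 / 10 = 10.282

10.282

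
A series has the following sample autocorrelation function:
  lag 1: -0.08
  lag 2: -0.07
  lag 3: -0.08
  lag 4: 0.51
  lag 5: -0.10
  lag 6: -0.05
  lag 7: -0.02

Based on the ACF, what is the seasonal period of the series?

The largest autocorrelation is r_4 = 0.51; the remaining lags stay at or below -0.02.
The dominant spike at lag 4 indicates a seasonal period of 4.

4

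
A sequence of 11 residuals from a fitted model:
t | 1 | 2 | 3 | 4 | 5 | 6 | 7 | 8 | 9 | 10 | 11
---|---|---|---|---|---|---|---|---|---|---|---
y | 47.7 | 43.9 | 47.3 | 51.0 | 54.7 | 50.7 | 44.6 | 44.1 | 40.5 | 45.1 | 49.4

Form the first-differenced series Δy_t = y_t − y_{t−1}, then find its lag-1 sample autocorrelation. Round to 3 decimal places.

0.193

First differences Δy: -3.8, 3.4, 3.7, 3.7, -4.0, -6.1, -0.5, -3.6, 4.6, 4.3
Mean of differences = 0.1700
Numerator Σ(Δy_t−Δȳ)(Δy_{t+1}−Δȳ) = 30.7871
Denominator Σ(Δy_t−Δȳ)² = 159.1610
r_1(Δy) = 30.7871 / 159.1610 = 0.193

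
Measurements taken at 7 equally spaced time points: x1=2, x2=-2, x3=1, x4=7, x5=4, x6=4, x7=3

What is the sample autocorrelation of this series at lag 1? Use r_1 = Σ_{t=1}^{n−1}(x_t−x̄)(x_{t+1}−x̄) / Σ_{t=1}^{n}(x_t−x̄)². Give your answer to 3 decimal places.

0.245

Mean x̄ = (2 − 2 + 1 + 7 + 4 + 4 + 3)/7 = 2.7143
Deviations from mean: -0.7143, -4.7143, -1.7143, 4.2857, 1.2857, 1.2857, 0.2857
Numerator Σ_{t=1}^{6}(x_t−x̄)(x_{t+1}−x̄) = 11.6327
Denominator Σ(x_t−x̄)² = 47.4286
r_1 = 11.6327 / 47.4286 = 0.245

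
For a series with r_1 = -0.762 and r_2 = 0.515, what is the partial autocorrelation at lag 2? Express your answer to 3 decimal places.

φ_{22} = (r_2 − r_1²) / (1 − r_1²)
r_1² = (-0.762)² = 0.580644
Numerator = 0.515 − 0.5806 = -0.0656; denominator = 1 − 0.5806 = 0.4194
φ_{22} = -0.0656 / 0.4194 = -0.157

-0.157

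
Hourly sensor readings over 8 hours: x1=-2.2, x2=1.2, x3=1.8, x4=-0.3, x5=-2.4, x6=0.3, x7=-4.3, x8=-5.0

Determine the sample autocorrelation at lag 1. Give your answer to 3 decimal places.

Mean x̄ = (-2.2 + 1.2 + 1.8 − 0.3 − 2.4 + 0.3 − 4.3 − 5.0)/8 = -1.3625
Deviations from mean: -0.8375, 2.5625, 3.1625, 1.0625, -1.0375, 1.6625, -2.9375, -3.6375
Numerator Σ_{t=1}^{7}(x_t−x̄)(x_{t+1}−x̄) = 12.2923
Denominator Σ(x_t−x̄)² = 44.0988
r_1 = 12.2923 / 44.0988 = 0.279

0.279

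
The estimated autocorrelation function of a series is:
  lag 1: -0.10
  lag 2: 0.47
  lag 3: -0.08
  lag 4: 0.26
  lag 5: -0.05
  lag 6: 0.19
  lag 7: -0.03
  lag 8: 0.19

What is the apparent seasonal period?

The largest autocorrelation is r_2 = 0.47, with weaker echoes at lags 4 (0.26), 6 (0.19) and 8 (0.19); the remaining lags stay at or below -0.03.
The dominant spike at lag 2 indicates a seasonal period of 2.

2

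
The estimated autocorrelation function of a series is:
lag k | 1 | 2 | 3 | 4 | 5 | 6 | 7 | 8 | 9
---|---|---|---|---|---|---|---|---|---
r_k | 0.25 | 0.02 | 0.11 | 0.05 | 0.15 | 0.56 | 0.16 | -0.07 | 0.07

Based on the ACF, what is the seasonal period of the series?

6

The largest autocorrelation is r_6 = 0.56; the remaining lags stay at or below 0.25. The elevated value at lag 1 (0.25), dropping to 0.02 at lag 2, reflects decaying short-term dependence rather than seasonality.
The dominant spike at lag 6 indicates a seasonal period of 6.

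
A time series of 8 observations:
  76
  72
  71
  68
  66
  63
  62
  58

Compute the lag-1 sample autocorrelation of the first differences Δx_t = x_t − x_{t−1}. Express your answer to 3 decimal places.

-0.651

First differences Δx: -4, -1, -3, -2, -3, -1, -4
Mean of differences = -2.5714
Numerator Σ(Δx_t−Δx̄)(Δx_{t+1}−Δx̄) = -6.3265
Denominator Σ(Δx_t−Δx̄)² = 9.7143
r_1(Δx) = -6.3265 / 9.7143 = -0.651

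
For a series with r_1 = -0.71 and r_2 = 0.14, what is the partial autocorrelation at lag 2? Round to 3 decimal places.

-0.734

φ_{22} = (r_2 − r_1²) / (1 − r_1²)
r_1² = (-0.71)² = 0.5041
Numerator = 0.14 − 0.5041 = -0.3641; denominator = 1 − 0.5041 = 0.4959
φ_{22} = -0.3641 / 0.4959 = -0.734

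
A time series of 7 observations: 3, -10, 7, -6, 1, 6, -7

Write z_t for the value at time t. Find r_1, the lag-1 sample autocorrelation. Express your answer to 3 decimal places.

Mean z̄ = (3 − 10 + 7 − 6 + 1 + 6 − 7)/7 = -0.8571
Numerator Σ_{t=1}^{6}(z_t−z̄)(z_{t+1}−z̄) = -186.4490
Denominator Σ(z_t−z̄)² = 274.8571
r_1 = -186.4490 / 274.8571 = -0.678

-0.678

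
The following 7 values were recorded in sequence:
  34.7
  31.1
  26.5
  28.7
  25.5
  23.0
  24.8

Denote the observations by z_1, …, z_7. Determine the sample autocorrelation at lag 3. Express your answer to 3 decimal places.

0.022

Mean z̄ = (34.7 + 31.1 + 26.5 + 28.7 + 25.5 + 23.0 + 24.8)/7 = 27.7571
Deviations from mean: 6.9429, 3.3429, -1.2571, 0.9429, -2.2571, -4.7571, -2.9571
Numerator Σ_{t=1}^{4}(z_t−z̄)(z_{t+3}−z̄) = 2.1931
Denominator Σ(z_t−z̄)² = 98.3171
r_3 = 2.1931 / 98.3171 = 0.022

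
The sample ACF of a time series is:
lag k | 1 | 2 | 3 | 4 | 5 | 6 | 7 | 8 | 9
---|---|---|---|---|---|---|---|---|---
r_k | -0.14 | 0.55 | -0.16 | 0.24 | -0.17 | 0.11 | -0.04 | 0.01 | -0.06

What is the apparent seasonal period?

The largest autocorrelation is r_2 = 0.55, with a weaker echo at lag 4 (0.24); the remaining lags stay at or below 0.11.
The dominant spike at lag 2 indicates a seasonal period of 2.

2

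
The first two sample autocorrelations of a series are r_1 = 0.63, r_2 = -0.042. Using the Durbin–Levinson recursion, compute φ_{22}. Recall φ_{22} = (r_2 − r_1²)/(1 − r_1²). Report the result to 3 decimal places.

-0.728

φ_{22} = (r_2 − r_1²) / (1 − r_1²)
r_1² = (0.63)² = 0.3969
Numerator = -0.042 − 0.3969 = -0.4389; denominator = 1 − 0.3969 = 0.6031
φ_{22} = -0.4389 / 0.6031 = -0.728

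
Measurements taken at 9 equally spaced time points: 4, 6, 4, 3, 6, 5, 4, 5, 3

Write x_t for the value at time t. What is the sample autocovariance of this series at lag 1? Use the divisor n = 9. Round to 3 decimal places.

-0.380

Mean x̄ = (4 + 6 + 4 + 3 + 6 + 5 + 4 + 5 + 3)/9 = 4.4444
Σ_{t=1}^{8}(x_t−x̄)(x_{t+1}−x̄) = -3.4198
γ_1 = -3.4198 / 9 = -0.380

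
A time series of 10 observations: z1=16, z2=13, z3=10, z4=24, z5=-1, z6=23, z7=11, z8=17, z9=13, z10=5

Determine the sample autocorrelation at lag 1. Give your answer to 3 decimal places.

-0.685

Mean z̄ = (16 + 13 + 10 + 24 − 1 + 23 + 11 + 17 + 13 + 5)/10 = 13.1000
Numerator Σ_{t=1}^{9}(z_t−z̄)(z_{t+1}−z̄) = -355.6100
Denominator Σ(z_t−z̄)² = 518.9000
r_1 = -355.6100 / 518.9000 = -0.685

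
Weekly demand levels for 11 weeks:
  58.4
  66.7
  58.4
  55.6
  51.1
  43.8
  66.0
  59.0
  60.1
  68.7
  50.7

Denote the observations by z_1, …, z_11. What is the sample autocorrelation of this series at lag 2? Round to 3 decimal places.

Mean z̄ = (58.4 + 66.7 + 58.4 + 55.6 + 51.1 + 43.8 + 66.0 + 59.0 + 60.1 + 68.7 + 50.7)/11 = 58.0455
Numerator Σ_{t=1}^{9}(z_t−z̄)(z_{t+2}−z̄) = -46.0887
Denominator Σ(z_t−z̄)² = 568.1873
r_2 = -46.0887 / 568.1873 = -0.081

-0.081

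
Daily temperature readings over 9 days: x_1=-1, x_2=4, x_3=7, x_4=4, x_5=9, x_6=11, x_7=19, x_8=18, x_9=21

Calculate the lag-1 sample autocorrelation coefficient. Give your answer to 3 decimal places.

Mean x̄ = (-1 + 4 + 7 + 4 + 9 + 11 + 19 + 18 + 21)/9 = 10.2222
Numerator Σ_{t=1}^{8}(x_t−x̄)(x_{t+1}−x̄) = 275.5062
Denominator Σ(x_t−x̄)² = 469.5556
r_1 = 275.5062 / 469.5556 = 0.587

0.587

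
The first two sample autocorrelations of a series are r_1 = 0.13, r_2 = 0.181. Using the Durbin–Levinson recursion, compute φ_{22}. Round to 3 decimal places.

φ_{22} = (r_2 − r_1²) / (1 − r_1²)
r_1² = (0.13)² = 0.0169
Numerator = 0.181 − 0.0169 = 0.1641; denominator = 1 − 0.0169 = 0.9831
φ_{22} = 0.1641 / 0.9831 = 0.167

0.167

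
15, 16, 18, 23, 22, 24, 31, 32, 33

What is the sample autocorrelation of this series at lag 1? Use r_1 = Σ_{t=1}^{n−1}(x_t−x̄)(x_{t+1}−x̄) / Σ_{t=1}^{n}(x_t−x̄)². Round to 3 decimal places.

Mean x̄ = (15 + 16 + 18 + 23 + 22 + 24 + 31 + 32 + 33)/9 = 23.7778
Numerator Σ_{t=1}^{8}(x_t−x̄)(x_{t+1}−x̄) = 255.5062
Denominator Σ(x_t−x̄)² = 379.5556
r_1 = 255.5062 / 379.5556 = 0.673

0.673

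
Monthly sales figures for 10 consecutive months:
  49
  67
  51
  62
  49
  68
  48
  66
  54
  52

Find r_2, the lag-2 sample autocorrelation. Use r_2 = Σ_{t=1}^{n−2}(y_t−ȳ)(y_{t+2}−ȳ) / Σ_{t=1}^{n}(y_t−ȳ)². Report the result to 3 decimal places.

Mean ȳ = (49 + 67 + 51 + 62 + 49 + 68 + 48 + 66 + 54 + 52)/10 = 56.6000
Numerator Σ_{t=1}^{8}(y_t−ȳ)(y_{t+2}−ȳ) = 354.4800
Denominator Σ(y_t−ȳ)² = 604.4000
r_2 = 354.4800 / 604.4000 = 0.586

0.586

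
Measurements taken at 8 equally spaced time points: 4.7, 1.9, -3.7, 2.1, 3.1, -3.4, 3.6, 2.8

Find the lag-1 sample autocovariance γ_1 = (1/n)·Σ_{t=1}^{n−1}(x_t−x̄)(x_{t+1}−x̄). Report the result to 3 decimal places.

Mean x̄ = (4.7 + 1.9 − 3.7 + 2.1 + 3.1 − 3.4 + 3.6 + 2.8)/8 = 1.3875
Deviations: 3.3125, 0.5125, -5.0875, 0.7125, 1.7125, -4.7875, 2.2125, 1.4125
Σ_{t=1}^{7}(x_t−x̄)(x_{t+1}−x̄) = -18.9802
γ_1 = -18.9802 / 8 = -2.373

-2.373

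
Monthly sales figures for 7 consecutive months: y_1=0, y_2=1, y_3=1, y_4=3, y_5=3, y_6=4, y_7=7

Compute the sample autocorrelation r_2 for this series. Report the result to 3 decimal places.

Mean ȳ = (0 + 1 + 1 + 3 + 3 + 4 + 7)/7 = 2.7143
Σ(y_t−ȳ)(y_{t+2}−ȳ) = (4.6531) + (-0.4898) + (-0.4898) + (0.3673) + (1.2245) = 5.2653
Denominator Σ(y_t−ȳ)² = 33.4286
r_2 = 5.2653 / 33.4286 = 0.158

0.158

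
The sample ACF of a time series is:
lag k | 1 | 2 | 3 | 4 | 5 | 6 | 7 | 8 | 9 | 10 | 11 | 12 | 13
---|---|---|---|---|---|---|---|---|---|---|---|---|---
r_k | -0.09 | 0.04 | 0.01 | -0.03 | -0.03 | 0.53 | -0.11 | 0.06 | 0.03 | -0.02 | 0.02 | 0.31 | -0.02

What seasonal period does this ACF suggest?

The largest autocorrelation is r_6 = 0.53, with a weaker echo at lag 12 (0.31); the remaining lags stay at or below 0.06.
The dominant spike at lag 6 indicates a seasonal period of 6.

6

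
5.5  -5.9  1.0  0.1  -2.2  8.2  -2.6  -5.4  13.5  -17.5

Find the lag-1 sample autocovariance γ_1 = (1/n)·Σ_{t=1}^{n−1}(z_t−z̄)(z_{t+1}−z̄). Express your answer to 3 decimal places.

Mean z̄ = (5.5 − 5.9 + 1.0 + 0.1 − 2.2 + 8.2 − 2.6 − 5.4 + 13.5 − 17.5)/10 = -0.5300
Σ_{t=1}^{9}(z_t−z̄)(z_{t+1}−z̄) = -369.6699
γ_1 = -369.6699 / 10 = -36.967

-36.967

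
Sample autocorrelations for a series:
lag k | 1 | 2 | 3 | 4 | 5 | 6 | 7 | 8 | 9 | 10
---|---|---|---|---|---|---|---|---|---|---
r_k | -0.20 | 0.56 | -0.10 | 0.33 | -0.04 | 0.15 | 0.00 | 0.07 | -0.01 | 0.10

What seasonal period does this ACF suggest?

The largest autocorrelation is r_2 = 0.56, with weaker echoes at lags 4 (0.33) and 6 (0.15); the remaining lags stay at or below 0.10.
The dominant spike at lag 2 indicates a seasonal period of 2.

2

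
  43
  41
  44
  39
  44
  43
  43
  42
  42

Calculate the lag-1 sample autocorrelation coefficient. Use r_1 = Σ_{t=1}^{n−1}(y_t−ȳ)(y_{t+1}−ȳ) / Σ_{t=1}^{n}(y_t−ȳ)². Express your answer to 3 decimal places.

Mean ȳ = (43 + 41 + 44 + 39 + 44 + 43 + 43 + 42 + 42)/9 = 42.3333
Numerator Σ_{t=1}^{8}(y_t−ȳ)(y_{t+1}−ȳ) = -12.7778
Denominator Σ(y_t−ȳ)² = 20.0000
r_1 = -12.7778 / 20.0000 = -0.639

-0.639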